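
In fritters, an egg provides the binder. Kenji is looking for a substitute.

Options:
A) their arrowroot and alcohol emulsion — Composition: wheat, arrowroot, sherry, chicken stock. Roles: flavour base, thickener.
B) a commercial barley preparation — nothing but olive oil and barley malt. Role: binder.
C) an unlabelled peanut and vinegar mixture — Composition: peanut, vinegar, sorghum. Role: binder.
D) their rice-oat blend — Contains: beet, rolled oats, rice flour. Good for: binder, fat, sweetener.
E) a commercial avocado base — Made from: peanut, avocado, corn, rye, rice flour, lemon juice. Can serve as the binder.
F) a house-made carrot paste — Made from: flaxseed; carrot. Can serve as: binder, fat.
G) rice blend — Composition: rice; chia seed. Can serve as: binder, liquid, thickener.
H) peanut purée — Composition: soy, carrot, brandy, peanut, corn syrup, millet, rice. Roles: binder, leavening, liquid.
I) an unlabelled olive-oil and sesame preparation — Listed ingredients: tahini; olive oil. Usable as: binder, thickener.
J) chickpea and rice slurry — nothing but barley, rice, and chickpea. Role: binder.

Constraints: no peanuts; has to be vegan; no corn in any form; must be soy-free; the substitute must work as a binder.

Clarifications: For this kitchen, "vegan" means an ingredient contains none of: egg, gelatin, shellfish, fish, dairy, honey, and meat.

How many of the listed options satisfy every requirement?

A: not usable as a binder; has chicken stock, so not vegan — out
B: vegan, no peanut — OK
C: has peanut, so not peanut-free — no
D: works as a binder, no soy, no peanut — OK
E: has peanut, so not peanut-free; has corn, so not corn-free — no
F: all constraints satisfied — valid
G: only rice and chia seed; none excluded — OK
H: has peanut, so not peanut-free; has corn syrup, so not corn-free (and 1 more) — no
I: nothing on the exclusion list — valid
J: only barley, rice and chickpea; none excluded — keep

6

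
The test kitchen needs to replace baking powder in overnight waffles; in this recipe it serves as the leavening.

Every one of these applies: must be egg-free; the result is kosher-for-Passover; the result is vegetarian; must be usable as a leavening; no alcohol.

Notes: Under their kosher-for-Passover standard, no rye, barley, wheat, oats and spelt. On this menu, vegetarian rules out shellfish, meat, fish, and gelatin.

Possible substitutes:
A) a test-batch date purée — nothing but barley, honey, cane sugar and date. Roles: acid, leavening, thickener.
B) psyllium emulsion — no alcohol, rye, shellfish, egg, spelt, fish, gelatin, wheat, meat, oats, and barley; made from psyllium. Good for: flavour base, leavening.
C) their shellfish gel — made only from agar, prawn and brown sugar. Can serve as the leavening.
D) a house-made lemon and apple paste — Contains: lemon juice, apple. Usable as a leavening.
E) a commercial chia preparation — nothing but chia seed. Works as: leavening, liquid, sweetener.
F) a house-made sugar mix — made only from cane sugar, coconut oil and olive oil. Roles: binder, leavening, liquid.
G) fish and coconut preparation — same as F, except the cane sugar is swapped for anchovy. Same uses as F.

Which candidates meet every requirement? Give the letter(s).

B, D, E, F

A: has barley, so not kosher-for-Passover — reject
B: kosher-for-Passover, vegetarian — OK
C: has prawn, so not vegetarian — reject
D: every rule checks out — valid
E: only chia seed; none excluded — OK
F: every rule checks out — OK
G: has anchovy, so not vegetarian — no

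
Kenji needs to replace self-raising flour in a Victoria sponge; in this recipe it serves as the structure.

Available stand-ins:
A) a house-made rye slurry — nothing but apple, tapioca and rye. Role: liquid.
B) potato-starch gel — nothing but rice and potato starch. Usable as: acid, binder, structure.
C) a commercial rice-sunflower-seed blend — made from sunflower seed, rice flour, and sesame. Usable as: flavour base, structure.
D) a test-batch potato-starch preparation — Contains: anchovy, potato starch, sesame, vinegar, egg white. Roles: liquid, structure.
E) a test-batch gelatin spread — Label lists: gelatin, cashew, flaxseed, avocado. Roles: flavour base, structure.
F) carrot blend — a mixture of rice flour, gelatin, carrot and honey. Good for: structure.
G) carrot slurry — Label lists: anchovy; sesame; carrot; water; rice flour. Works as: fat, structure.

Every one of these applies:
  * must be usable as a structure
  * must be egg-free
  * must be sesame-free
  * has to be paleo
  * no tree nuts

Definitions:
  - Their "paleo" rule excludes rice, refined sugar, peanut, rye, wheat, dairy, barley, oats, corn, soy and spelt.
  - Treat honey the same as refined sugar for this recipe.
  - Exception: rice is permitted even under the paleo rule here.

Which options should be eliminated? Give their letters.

A, C, D, E, F, G

A: not usable as a structure; has rye, so not paleo — no
B: rice is permitted under the paleo carve-out; nothing else excluded — valid
C: has sesame, so not sesame-free — out
D: has sesame, so not sesame-free; has egg white, so not egg-free — out
E: has cashew, so not tree-nut-free — no
F: has honey, so not paleo — no
G: has sesame, so not sesame-free — out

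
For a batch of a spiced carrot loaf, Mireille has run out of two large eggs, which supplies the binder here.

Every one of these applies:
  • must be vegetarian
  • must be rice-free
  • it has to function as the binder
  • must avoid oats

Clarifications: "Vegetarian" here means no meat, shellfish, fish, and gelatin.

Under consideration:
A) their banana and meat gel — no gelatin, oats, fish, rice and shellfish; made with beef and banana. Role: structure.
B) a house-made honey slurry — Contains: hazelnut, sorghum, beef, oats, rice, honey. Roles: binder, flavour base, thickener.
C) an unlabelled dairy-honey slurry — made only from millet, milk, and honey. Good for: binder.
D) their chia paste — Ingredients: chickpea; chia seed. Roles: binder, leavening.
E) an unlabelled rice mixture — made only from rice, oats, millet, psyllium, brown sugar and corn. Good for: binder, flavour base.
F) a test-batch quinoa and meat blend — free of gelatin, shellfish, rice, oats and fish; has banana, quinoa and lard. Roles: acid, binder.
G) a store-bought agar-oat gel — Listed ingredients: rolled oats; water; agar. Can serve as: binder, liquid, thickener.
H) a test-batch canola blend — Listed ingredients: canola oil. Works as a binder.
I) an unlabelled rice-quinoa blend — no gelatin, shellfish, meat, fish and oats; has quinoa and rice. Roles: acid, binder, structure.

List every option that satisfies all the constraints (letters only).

A: not usable as a binder; has beef, so not vegetarian — out
B: has beef, so not vegetarian; has oats, so not oat-free (and 1 more) — no
C: works as a binder, no oats, vegetarian — OK
D: only chia seed and chickpea; none excluded — OK
E: has oats, so not oat-free; has rice, so not rice-free — out
F: has lard, so not vegetarian — no
G: has rolled oats, so not oat-free — no
H: every rule checks out — OK
I: has rice, so not rice-free — out

C, D, H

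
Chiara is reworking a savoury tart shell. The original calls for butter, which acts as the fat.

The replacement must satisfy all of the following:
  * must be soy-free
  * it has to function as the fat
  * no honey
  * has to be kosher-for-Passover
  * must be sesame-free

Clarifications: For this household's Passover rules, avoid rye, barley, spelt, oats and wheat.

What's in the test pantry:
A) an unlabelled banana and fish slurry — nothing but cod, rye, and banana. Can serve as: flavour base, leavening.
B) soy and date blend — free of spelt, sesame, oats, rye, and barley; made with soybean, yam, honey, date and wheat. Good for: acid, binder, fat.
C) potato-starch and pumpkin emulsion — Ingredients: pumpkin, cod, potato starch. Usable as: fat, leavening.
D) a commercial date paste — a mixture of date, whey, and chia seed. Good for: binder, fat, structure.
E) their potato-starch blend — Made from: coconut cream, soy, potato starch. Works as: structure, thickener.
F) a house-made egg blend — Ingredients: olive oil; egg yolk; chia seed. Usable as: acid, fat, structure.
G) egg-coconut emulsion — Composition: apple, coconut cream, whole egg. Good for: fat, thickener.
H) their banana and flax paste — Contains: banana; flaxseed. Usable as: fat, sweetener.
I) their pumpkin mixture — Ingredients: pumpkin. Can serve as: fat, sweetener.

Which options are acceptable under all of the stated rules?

C, D, F, G, H, I

A: not usable as a fat; has rye, so not kosher-for-Passover — out
B: has wheat, so not kosher-for-Passover; has honey, so not honey-free (and 1 more) — no
C: only cod, potato starch, and pumpkin; none excluded — valid
D: only whey, date and chia seed; none excluded — valid
E: not usable as a fat; has soy, so not soy-free — reject
F: works as a fat, kosher-for-Passover, no soy — keep
G: nothing on the exclusion list — keep
H: no honey, no soy — keep
I: no soy, no sesame — keep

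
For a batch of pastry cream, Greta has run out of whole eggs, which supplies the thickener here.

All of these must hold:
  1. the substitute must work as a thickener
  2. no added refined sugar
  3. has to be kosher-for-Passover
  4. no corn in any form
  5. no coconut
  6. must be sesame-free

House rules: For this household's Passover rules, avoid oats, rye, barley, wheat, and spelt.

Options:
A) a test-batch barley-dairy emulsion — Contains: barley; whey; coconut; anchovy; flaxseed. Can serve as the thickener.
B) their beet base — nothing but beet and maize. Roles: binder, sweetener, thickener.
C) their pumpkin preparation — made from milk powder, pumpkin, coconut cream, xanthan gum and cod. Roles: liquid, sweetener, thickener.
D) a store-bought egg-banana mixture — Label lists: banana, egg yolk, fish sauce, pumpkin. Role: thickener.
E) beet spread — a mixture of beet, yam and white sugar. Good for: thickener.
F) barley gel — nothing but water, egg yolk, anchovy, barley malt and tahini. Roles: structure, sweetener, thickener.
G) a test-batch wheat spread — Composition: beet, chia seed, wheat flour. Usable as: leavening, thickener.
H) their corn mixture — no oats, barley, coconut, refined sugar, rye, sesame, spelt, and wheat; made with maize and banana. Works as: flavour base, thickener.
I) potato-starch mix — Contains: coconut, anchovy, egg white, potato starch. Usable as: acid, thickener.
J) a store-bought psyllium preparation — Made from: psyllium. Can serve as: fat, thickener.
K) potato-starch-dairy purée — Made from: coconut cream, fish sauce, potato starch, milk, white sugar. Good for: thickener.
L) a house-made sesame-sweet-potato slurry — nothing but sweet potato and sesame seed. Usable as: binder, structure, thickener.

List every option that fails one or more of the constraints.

A, B, C, E, F, G, H, I, K, L

A: has barley, so not kosher-for-Passover; has coconut, so not coconut-free — out
B: has maize, so not corn-free — no
C: has coconut cream, so not coconut-free — out
D: egg yolk and fish sauce etc. — none of it excluded — valid
E: has white sugar, so not no-added-sugar — no
F: has barley malt, so not kosher-for-Passover; has tahini, so not sesame-free — out
G: has wheat flour, so not kosher-for-Passover — no
H: has maize, so not corn-free — out
I: has coconut, so not coconut-free — no
J: kosher-for-Passover, no coconut — valid
K: has coconut cream, so not coconut-free; has white sugar, so not no-added-sugar — out
L: has sesame seed, so not sesame-free — reject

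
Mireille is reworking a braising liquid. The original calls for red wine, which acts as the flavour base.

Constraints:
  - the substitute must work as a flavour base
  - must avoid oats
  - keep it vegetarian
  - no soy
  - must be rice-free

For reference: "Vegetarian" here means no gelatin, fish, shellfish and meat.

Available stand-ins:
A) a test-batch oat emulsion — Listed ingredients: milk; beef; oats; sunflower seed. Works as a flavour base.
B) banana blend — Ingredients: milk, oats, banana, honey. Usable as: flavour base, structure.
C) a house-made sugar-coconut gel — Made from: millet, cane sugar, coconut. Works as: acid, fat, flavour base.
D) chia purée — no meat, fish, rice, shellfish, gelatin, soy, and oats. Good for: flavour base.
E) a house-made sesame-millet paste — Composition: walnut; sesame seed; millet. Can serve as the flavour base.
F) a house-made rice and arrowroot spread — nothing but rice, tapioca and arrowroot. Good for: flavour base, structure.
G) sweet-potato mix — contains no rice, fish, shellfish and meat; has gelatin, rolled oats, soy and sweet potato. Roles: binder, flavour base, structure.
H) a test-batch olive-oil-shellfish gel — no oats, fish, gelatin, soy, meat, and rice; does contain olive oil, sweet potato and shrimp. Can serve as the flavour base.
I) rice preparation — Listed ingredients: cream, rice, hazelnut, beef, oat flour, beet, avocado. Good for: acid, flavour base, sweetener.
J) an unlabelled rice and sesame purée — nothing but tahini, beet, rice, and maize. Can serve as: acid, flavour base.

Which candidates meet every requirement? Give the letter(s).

C, D, E

A: has beef, so not vegetarian; has oats, so not oat-free — no
B: has oats, so not oat-free — no
C: only coconut, cane sugar and millet; none excluded — valid
D: every rule checks out — OK
E: only sesame seed, walnut, and millet; none excluded — keep
F: has rice, so not rice-free — reject
G: has gelatin, so not vegetarian; has rolled oats, so not oat-free (and 1 more) — no
H: has shrimp, so not vegetarian — reject
I: has beef, so not vegetarian; has oat flour, so not oat-free (and 1 more) — no
J: has rice, so not rice-free — reject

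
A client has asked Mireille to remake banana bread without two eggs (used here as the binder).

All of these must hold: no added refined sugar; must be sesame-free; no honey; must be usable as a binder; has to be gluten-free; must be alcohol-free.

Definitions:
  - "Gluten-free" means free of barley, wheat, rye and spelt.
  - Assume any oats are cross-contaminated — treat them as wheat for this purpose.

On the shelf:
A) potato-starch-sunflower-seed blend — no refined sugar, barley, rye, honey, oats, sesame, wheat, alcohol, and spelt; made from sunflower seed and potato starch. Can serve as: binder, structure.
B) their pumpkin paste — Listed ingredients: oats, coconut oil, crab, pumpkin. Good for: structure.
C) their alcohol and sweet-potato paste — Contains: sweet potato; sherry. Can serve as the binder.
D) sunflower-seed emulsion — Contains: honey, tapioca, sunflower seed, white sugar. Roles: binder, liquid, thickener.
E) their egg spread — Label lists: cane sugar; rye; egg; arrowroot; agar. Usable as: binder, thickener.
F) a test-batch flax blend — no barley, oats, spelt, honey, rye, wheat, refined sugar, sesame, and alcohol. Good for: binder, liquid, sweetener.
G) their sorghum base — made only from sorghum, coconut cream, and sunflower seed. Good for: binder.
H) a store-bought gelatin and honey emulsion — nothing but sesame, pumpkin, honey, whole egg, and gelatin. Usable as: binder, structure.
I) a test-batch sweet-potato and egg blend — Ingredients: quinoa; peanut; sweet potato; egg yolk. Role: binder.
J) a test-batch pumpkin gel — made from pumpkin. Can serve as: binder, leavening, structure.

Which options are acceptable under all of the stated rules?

A: no honey, no alcohol — keep
B: not usable as a binder; has oats, so not gluten-free — out
C: has sherry, so not alcohol-free — out
D: has honey, so not honey-free; has white sugar, so not no-added-sugar — reject
E: has rye, so not gluten-free; has cane sugar, so not no-added-sugar — reject
F: works as a binder, no refined sugar, no alcohol — valid
G: works as a binder, gluten-free, no alcohol — valid
H: has honey, so not honey-free; has sesame, so not sesame-free — no
I: egg yolk and peanut etc. — none of it excluded — keep
J: only pumpkin; none excluded — keep

A, F, G, I, J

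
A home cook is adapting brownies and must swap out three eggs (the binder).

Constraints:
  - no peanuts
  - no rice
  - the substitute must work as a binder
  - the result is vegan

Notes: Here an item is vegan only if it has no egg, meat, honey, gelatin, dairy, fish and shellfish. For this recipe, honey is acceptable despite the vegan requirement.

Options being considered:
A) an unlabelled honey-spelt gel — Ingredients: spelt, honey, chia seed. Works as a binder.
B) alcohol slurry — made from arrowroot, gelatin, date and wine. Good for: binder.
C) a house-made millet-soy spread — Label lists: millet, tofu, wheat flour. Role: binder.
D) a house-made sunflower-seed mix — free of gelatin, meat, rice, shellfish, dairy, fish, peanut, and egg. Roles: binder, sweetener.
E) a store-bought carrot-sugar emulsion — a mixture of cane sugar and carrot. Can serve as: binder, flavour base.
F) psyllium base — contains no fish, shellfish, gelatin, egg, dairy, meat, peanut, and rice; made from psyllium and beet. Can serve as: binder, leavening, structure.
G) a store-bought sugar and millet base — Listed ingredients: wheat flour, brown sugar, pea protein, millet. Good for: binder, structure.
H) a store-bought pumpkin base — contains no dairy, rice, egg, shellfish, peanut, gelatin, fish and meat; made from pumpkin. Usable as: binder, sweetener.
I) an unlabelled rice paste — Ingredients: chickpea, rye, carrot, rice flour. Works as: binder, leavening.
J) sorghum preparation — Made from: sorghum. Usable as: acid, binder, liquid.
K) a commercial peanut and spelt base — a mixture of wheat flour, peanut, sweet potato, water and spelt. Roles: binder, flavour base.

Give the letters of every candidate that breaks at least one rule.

B, I, K

A: honey is permitted under the vegan carve-out; nothing else excluded — OK
B: has gelatin, so not vegan — no
C: only tofu, wheat flour, and millet; none excluded — keep
D: nothing on the exclusion list — OK
E: vegan, no peanut — keep
F: works as a binder, vegan, no peanut — valid
G: brown sugar and wheat flour etc. — none of it excluded — valid
H: all constraints satisfied — OK
I: has rice flour, so not rice-free — reject
J: every rule checks out — valid
K: has peanut, so not peanut-free — reject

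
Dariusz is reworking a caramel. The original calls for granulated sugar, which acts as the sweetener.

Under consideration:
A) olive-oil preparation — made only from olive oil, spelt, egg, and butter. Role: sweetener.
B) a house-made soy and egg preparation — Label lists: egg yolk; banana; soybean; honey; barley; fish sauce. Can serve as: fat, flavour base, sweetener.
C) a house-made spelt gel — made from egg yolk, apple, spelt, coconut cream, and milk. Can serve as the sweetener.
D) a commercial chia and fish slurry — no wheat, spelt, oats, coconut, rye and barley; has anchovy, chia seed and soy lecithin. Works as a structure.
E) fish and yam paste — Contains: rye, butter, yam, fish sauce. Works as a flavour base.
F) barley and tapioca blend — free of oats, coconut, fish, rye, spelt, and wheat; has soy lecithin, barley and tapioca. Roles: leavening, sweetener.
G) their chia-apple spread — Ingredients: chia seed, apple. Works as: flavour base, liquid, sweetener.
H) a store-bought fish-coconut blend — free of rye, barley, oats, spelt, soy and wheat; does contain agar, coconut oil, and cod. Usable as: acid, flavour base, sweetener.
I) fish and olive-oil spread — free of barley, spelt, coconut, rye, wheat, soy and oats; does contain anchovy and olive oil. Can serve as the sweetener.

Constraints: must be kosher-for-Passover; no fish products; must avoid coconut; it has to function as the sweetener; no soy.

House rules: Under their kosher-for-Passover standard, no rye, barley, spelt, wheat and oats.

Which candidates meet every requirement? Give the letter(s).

G

A: has spelt, so not kosher-for-Passover — out
B: has barley, so not kosher-for-Passover; has soybean, so not soy-free (and 1 more) — reject
C: has spelt, so not kosher-for-Passover; has coconut cream, so not coconut-free — out
D: not usable as a sweetener; has soy lecithin, so not soy-free (and 1 more) — out
E: not usable as a sweetener; has rye, so not kosher-for-Passover (and 1 more) — no
F: has barley, so not kosher-for-Passover; has soy lecithin, so not soy-free — reject
G: all constraints satisfied — valid
H: has coconut oil, so not coconut-free; has cod, so not fish-free — reject
I: has anchovy, so not fish-free — out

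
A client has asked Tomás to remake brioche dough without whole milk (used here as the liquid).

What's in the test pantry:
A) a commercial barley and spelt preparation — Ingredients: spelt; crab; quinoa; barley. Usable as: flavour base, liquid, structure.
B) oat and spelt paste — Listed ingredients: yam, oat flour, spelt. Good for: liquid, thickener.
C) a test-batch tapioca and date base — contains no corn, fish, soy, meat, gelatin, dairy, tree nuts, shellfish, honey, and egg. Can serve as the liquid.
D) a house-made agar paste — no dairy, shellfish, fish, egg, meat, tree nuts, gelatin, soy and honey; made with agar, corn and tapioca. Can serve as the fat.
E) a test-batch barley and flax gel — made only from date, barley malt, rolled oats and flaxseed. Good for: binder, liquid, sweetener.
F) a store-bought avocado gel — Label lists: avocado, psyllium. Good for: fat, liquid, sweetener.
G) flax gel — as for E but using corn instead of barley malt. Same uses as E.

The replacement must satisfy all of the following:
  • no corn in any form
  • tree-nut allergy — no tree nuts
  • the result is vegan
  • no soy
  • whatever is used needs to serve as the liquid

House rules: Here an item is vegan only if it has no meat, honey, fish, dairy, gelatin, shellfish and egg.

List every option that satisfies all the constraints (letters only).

A: has crab, so not vegan — no
B: works as a liquid, no soy, no tree nuts — valid
C: all constraints satisfied — keep
D: not usable as a liquid; has corn, so not corn-free — reject
E: works as a liquid, no tree nuts, vegan — OK
F: only avocado and psyllium; none excluded — OK
G: has corn, so not corn-free — no

B, C, E, F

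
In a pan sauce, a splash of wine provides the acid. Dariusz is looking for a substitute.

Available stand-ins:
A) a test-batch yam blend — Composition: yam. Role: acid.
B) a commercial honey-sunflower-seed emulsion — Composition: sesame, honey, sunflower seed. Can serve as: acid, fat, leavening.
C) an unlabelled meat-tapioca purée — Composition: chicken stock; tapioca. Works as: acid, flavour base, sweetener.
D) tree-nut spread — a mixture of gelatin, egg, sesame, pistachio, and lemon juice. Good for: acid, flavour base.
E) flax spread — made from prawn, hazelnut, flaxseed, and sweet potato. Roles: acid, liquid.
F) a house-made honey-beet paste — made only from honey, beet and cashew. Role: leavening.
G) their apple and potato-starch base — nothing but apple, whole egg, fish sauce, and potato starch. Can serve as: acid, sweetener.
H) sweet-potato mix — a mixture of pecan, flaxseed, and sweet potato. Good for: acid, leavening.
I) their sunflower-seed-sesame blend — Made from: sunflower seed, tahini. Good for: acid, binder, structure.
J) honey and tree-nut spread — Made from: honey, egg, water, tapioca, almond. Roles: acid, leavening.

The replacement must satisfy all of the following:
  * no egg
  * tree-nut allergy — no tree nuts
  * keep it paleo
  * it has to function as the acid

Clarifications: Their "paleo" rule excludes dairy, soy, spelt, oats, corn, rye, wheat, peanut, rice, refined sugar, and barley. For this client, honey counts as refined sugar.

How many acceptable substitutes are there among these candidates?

3

A: works as an acid, no egg, paleo — valid
B: has honey, so not paleo — reject
C: only chicken stock and tapioca; none excluded — OK
D: has egg, so not egg-free; has pistachio, so not tree-nut-free — no
E: has hazelnut, so not tree-nut-free — reject
F: not usable as an acid; has honey, so not paleo (and 1 more) — no
G: has whole egg, so not egg-free — no
H: has pecan, so not tree-nut-free — reject
I: nothing on the exclusion list — OK
J: has honey, so not paleo; has egg, so not egg-free (and 1 more) — no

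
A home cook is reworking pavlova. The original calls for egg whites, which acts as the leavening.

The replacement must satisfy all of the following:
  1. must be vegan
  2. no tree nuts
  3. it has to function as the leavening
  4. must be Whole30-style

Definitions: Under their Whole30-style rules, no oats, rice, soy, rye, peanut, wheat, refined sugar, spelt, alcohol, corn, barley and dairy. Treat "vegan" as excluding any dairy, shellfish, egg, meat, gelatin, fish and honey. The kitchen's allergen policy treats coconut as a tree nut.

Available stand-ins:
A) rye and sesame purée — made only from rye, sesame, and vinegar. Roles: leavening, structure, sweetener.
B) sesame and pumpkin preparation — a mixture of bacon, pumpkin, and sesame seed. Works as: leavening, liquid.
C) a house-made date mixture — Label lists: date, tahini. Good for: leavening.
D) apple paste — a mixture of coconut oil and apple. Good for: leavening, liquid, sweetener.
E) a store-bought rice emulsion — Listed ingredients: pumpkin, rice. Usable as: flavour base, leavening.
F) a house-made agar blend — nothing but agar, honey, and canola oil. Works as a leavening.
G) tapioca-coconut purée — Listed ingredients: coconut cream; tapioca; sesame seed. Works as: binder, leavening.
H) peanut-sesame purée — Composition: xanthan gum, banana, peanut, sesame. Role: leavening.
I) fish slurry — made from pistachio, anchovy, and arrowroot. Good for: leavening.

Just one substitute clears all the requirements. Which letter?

A: has rye, so not Whole30-style — out
B: has bacon, so not vegan — reject
C: only tahini and date; none excluded — keep
D: has coconut oil, so not tree-nut-free — reject
E: has rice, so not Whole30-style — reject
F: has honey, so not vegan — no
G: has coconut cream, so not tree-nut-free — no
H: has peanut, so not Whole30-style — no
I: has anchovy, so not vegan; has pistachio, so not tree-nut-free — reject

C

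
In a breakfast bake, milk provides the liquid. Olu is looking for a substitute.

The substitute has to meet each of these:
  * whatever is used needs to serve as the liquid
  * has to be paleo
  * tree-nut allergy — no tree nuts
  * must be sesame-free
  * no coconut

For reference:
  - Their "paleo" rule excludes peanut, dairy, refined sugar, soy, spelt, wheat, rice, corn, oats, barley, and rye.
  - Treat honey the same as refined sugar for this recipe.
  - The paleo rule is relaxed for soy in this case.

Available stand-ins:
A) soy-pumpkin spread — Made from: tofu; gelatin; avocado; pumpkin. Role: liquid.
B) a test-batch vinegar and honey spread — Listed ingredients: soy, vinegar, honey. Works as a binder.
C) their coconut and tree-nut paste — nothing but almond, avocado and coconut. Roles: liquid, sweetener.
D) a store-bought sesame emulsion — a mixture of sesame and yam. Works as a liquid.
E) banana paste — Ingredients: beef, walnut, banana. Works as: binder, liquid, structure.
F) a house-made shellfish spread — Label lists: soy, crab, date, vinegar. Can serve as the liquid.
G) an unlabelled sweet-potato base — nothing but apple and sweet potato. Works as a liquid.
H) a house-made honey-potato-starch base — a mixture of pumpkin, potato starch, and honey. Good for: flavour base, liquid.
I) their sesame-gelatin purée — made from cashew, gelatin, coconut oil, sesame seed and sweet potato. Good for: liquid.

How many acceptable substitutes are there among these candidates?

3

A: soy is permitted under the paleo carve-out; nothing else excluded — valid
B: not usable as a liquid; has honey, so not paleo — no
C: has coconut, so not coconut-free; has almond, so not tree-nut-free — reject
D: has sesame, so not sesame-free — no
E: has walnut, so not tree-nut-free — no
F: soy is permitted under the paleo carve-out; nothing else excluded — keep
G: nothing on the exclusion list — keep
H: has honey, so not paleo — out
I: has coconut oil, so not coconut-free; has sesame seed, so not sesame-free (and 1 more) — no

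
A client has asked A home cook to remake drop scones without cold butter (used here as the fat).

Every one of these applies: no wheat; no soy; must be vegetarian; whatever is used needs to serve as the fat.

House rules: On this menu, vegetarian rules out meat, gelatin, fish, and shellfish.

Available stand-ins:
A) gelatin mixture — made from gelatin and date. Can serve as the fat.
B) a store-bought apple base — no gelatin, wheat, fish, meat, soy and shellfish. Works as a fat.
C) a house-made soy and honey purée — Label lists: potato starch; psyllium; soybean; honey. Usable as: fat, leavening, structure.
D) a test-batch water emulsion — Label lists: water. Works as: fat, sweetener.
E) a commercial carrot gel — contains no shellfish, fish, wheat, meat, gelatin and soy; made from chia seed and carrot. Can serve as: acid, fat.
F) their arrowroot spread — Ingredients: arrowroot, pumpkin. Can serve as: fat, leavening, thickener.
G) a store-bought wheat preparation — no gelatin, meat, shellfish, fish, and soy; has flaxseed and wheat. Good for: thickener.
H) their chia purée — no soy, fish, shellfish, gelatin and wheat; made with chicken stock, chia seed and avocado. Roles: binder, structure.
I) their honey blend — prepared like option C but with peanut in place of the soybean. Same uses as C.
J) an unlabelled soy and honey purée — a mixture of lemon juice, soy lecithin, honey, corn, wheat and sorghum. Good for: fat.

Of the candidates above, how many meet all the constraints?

5

A: has gelatin, so not vegetarian — reject
B: no wheat, no soy — valid
C: has soybean, so not soy-free — no
D: all constraints satisfied — OK
E: works as a fat, no soy, vegetarian — valid
F: only pumpkin and arrowroot; none excluded — valid
G: not usable as a fat; has wheat, so not wheat-free — reject
H: not usable as a fat; has chicken stock, so not vegetarian — no
I: honey and peanut etc. — none of it excluded — OK
J: has soy lecithin, so not soy-free; has wheat, so not wheat-free — out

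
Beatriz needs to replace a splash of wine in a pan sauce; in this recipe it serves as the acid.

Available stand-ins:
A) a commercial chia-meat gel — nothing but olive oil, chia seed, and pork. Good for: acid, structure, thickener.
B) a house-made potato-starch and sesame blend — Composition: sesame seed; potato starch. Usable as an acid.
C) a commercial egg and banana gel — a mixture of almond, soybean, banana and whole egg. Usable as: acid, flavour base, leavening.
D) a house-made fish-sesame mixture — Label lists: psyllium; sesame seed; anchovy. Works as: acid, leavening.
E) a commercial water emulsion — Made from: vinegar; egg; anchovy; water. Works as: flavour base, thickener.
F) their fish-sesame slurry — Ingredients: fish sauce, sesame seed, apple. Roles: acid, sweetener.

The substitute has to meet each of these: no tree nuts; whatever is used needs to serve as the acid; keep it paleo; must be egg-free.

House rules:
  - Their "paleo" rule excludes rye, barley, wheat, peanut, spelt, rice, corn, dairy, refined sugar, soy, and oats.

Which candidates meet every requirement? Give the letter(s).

A: only pork, olive oil, and chia seed; none excluded — keep
B: only sesame seed and potato starch; none excluded — OK
C: has soybean, so not paleo; has whole egg, so not egg-free (and 1 more) — no
D: all constraints satisfied — valid
E: not usable as an acid; has egg, so not egg-free — out
F: nothing on the exclusion list — OK

A, B, D, F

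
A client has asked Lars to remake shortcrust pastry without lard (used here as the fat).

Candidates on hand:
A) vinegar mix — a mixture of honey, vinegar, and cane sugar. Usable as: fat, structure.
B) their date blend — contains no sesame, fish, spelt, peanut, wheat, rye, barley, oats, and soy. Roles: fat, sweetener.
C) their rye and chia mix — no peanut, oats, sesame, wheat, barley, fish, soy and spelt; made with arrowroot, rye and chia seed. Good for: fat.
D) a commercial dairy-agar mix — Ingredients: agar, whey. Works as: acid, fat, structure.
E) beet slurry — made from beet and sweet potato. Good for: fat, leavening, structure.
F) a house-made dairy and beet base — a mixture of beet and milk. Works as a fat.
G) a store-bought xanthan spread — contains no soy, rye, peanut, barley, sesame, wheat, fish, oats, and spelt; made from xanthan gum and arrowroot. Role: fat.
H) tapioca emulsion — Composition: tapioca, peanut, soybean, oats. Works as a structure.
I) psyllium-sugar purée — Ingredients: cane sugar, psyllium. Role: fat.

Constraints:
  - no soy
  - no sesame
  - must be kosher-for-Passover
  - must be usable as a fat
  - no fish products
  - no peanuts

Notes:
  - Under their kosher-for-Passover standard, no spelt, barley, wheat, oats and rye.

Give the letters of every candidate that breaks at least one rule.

C, H

A: nothing on the exclusion list — keep
B: every rule checks out — valid
C: has rye, so not kosher-for-Passover — no
D: every rule checks out — valid
E: works as a fat, no soy, kosher-for-Passover — valid
F: only milk and beet; none excluded — keep
G: every rule checks out — valid
H: not usable as a fat; has oats, so not kosher-for-Passover (and 2 more) — out
I: every rule checks out — keep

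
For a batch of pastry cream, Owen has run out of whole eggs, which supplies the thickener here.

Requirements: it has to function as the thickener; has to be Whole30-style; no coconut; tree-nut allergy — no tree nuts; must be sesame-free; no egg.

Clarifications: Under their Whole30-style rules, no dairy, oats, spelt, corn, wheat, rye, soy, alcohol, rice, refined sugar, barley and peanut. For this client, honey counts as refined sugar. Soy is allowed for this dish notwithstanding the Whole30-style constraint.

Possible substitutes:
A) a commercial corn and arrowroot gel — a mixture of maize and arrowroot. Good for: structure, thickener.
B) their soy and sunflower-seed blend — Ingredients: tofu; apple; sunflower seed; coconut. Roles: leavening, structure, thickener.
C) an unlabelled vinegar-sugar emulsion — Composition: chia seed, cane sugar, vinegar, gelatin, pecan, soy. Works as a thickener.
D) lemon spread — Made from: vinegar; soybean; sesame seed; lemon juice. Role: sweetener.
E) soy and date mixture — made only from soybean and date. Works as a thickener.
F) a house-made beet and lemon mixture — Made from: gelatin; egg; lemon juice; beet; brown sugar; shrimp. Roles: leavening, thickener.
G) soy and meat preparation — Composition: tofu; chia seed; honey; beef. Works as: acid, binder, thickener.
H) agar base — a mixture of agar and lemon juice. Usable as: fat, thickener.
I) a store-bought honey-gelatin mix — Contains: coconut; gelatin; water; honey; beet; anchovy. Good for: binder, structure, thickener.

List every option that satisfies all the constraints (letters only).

A: has maize, so not Whole30-style — reject
B: has coconut, so not coconut-free — no
C: has cane sugar, so not Whole30-style; has pecan, so not tree-nut-free — reject
D: not usable as a thickener; has sesame seed, so not sesame-free — reject
E: soy is permitted under the Whole30-style carve-out; nothing else excluded — keep
F: has brown sugar, so not Whole30-style; has egg, so not egg-free — no
G: has honey, so not Whole30-style — reject
H: only lemon juice and agar; none excluded — keep
I: has honey, so not Whole30-style; has coconut, so not coconut-free — out

E, H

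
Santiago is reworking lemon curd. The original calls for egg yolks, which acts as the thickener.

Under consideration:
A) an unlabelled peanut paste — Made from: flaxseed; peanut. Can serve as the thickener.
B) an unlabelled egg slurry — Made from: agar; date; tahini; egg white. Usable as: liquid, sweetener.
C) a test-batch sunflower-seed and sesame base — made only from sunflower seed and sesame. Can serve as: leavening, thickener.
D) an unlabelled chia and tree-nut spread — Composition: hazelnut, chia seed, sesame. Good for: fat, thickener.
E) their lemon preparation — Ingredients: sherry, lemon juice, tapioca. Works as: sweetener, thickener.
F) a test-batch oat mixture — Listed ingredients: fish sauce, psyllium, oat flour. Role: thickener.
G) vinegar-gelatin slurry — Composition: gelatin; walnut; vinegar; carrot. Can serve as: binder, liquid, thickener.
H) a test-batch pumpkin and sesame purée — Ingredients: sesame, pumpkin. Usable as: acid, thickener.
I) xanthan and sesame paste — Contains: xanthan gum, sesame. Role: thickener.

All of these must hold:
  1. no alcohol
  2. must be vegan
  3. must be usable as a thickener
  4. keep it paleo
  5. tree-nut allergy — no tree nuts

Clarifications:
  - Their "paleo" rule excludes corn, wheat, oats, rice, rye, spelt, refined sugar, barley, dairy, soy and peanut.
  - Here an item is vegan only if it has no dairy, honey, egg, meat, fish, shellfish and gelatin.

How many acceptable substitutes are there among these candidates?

A: has peanut, so not paleo — out
B: not usable as a thickener; has egg white, so not vegan — no
C: no tree nuts, vegan — OK
D: has hazelnut, so not tree-nut-free — no
E: has sherry, so not alcohol-free — no
F: has oat flour, so not paleo; has fish sauce, so not vegan — no
G: has gelatin, so not vegan; has walnut, so not tree-nut-free — reject
H: only sesame and pumpkin; none excluded — OK
I: every rule checks out — OK

3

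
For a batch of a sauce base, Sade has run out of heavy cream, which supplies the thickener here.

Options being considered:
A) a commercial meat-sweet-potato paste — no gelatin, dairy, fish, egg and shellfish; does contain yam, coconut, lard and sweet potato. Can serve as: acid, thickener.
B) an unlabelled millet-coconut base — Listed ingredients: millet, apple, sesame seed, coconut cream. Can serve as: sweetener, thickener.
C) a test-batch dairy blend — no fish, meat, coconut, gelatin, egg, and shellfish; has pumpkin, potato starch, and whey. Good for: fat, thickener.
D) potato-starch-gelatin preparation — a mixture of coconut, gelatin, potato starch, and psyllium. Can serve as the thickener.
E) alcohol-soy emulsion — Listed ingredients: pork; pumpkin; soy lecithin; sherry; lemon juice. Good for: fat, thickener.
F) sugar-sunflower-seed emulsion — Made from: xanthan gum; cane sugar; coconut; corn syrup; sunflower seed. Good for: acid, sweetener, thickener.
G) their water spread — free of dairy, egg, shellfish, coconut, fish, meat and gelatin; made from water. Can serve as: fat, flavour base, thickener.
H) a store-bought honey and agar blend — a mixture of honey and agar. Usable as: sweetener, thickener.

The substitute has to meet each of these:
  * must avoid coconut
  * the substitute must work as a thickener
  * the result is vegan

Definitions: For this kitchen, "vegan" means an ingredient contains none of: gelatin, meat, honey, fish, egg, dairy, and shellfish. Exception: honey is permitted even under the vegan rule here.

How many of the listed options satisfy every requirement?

A: has lard, so not vegan; has coconut, so not coconut-free — no
B: has coconut cream, so not coconut-free — no
C: has whey, so not vegan — no
D: has gelatin, so not vegan; has coconut, so not coconut-free — out
E: has pork, so not vegan — reject
F: has coconut, so not coconut-free — reject
G: works as a thickener, no coconut, vegan — valid
H: honey is permitted under the vegan carve-out; nothing else excluded — valid

2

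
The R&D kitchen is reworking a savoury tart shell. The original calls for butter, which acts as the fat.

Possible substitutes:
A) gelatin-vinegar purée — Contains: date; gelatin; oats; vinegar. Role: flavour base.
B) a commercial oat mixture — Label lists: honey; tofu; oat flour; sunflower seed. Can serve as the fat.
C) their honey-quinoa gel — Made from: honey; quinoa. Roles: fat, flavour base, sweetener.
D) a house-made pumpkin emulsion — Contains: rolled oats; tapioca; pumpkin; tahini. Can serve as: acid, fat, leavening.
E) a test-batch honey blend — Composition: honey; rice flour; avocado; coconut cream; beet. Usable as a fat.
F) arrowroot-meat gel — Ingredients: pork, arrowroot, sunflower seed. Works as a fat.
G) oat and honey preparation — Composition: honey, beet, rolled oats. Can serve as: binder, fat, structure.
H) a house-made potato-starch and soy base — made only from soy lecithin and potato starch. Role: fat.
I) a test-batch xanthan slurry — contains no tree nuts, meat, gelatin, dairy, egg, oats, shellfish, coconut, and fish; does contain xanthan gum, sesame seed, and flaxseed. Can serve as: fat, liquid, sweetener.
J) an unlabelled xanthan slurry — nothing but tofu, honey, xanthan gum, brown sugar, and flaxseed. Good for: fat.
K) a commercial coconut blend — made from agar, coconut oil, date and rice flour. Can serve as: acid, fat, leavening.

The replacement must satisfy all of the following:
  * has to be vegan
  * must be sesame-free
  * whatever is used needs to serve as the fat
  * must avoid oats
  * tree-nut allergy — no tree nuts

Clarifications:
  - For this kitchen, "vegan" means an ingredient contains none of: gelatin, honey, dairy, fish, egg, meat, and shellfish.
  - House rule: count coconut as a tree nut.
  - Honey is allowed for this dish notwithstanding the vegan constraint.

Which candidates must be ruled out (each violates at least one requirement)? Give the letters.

A, B, D, E, F, G, I, K

A: not usable as a fat; has gelatin, so not vegan (and 1 more) — out
B: has oat flour, so not oat-free — reject
C: honey is permitted under the vegan carve-out; nothing else excluded — keep
D: has rolled oats, so not oat-free; has tahini, so not sesame-free — out
E: has coconut cream, so not tree-nut-free — out
F: has pork, so not vegan — out
G: has rolled oats, so not oat-free — no
H: tree-nut-free, vegan — keep
I: has sesame seed, so not sesame-free — out
J: honey is permitted under the vegan carve-out; nothing else excluded — valid
K: has coconut oil, so not tree-nut-free — reject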